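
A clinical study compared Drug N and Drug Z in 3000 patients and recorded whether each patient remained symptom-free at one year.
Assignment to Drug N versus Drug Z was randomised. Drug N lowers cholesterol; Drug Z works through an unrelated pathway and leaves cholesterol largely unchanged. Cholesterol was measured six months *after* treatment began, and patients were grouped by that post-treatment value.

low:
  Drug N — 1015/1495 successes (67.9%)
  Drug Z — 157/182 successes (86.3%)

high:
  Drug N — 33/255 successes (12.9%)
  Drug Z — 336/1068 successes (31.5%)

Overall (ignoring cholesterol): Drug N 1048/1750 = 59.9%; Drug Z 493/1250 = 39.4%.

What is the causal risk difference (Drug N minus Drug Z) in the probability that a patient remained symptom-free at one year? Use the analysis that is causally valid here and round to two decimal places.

Cholesterol lies on the pathway drug → cholesterol → outcome, so adjusting for it blocks the indirect effect. For the total causal effect of drug, use the unadjusted pooled rates.
The causal difference is the pooled difference: 0.599 − 0.394 = +0.204.

+0.20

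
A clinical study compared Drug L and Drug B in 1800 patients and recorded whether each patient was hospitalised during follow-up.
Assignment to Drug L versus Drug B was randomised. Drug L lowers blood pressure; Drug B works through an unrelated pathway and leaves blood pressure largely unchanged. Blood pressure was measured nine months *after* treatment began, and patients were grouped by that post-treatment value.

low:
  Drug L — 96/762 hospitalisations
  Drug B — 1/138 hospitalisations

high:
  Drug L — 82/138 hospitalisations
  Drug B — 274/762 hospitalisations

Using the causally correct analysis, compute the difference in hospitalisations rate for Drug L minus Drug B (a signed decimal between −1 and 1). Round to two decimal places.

Because the drug influences blood pressure, blood pressure is a post-treatment mediator, not a confounder. Stratifying on it would bias the estimate; the causal effect is the crude pooled difference.
The causal difference is the pooled difference: 0.198 − 0.306 = -0.108.

-0.11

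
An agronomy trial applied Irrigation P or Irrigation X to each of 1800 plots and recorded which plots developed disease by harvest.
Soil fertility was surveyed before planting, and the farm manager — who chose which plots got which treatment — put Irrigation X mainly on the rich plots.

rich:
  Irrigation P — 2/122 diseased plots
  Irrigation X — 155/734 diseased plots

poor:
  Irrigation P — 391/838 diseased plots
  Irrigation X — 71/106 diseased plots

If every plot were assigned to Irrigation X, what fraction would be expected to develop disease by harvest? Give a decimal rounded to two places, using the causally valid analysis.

0.45

Within every soil fertility level Irrigation P has the lower rate, yet pooled Irrigation X does — Simpson's reversal.
Since soil fertility is a pre-existing factor (not a product of the irrigation) and it affects the outcome on its own, it is a confounder. The stratified rates, not the pooled rate, identify the causal effect.
Standardising Irrigation X to the population soil fertility mix: 0.476·155/734 + 0.524·71/106 = 0.452.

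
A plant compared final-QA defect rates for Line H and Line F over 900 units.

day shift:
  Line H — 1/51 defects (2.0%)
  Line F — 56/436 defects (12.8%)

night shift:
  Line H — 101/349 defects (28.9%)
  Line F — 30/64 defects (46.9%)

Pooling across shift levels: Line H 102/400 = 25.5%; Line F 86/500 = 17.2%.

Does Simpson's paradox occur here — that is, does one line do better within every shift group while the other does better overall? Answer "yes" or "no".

Within each shift level (day shift 2.0% vs 12.8%; night shift 28.9% vs 46.9%), Line H has the lower rate every time. Pooled: 25.5% vs 17.2% — Line F has the lower rate overall. The two comparisons disagree.

yes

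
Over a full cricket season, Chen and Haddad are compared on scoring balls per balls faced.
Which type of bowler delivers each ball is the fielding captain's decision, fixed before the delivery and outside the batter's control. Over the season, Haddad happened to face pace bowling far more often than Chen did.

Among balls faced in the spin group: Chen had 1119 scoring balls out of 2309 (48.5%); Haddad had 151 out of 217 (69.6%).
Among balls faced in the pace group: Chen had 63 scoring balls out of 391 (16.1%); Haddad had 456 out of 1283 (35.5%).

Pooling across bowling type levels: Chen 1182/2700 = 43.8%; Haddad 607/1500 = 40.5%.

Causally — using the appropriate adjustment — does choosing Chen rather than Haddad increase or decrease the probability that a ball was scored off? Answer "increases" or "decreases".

The bowling type-specific comparison favours Haddad throughout, but the pooled figures favour Chen. The question is whether to condition on bowling type.
Here bowling type is a common cause — it drives both which player a case falls under and the outcome. The crude comparison mixes populations; the stratum-specific rates are the causally relevant ones.
Within each level — spin: 48.5% vs 69.6%; pace: 16.1% vs 35.5% — Haddad is higher every time.

decreases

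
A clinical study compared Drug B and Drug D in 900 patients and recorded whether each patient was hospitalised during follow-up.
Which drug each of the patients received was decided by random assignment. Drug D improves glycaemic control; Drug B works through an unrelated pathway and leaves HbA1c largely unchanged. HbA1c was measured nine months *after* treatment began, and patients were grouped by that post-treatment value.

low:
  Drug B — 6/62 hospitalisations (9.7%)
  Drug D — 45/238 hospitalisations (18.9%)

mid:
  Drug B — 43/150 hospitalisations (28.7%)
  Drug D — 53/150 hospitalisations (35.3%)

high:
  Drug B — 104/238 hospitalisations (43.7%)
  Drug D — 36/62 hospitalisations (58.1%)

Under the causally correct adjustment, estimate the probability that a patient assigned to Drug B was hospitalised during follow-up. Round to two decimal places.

Stratifying would compare drugs among patients the drugs themselves sorted into HbA1c groups — a form of selection on an intermediate. The unconditioned pooled rates give the total causal effect.
So P(outcome | do(Drug B)) is just the pooled rate for Drug B: 153/450 = 0.340.

0.34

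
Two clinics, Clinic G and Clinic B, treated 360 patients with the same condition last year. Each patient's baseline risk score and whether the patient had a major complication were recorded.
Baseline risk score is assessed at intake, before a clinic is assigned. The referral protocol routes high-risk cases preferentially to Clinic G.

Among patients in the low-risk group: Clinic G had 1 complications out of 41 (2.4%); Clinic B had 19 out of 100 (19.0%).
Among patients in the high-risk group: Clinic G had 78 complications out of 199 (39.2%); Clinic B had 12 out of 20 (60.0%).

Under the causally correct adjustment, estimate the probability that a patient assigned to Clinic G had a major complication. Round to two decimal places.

0.25

Baseline risk score is set before the clinic has any effect — it is not caused by the clinic — and it independently drives the outcome. That makes it a confounder, so the causal comparison is within baseline risk score levels.
Standardising Clinic G to the population baseline risk score mix: 0.392·1/41 + 0.608·78/199 = 0.248.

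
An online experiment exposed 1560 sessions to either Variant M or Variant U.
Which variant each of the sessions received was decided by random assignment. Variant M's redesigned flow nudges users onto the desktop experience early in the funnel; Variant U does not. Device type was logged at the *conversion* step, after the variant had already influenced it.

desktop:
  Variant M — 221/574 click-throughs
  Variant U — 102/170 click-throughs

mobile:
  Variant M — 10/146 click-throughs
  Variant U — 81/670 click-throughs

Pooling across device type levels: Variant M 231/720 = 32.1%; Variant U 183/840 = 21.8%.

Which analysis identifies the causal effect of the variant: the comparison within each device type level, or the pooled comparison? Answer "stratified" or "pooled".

pooled

The stratified and pooled comparisons disagree (Variant U wins within each device type; Variant M wins overall), so the answer turns on the causal role of device type.
Stratifying would compare variants among sessions the variants themselves sorted into device type groups — a form of selection on an intermediate. The unconditioned pooled rates give the total causal effect.
Pooled: Variant M 32.1% vs Variant U 21.8%; Variant M is higher overall.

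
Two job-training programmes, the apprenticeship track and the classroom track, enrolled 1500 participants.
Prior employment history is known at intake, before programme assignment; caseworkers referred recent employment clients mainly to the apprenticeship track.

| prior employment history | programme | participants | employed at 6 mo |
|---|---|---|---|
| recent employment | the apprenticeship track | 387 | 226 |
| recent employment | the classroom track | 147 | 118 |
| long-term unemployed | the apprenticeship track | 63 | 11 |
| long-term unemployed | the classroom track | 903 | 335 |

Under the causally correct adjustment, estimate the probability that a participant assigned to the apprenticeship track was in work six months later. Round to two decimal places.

Within every prior employment history level the classroom track has the higher rate, yet pooled the apprenticeship track does — Simpson's reversal.
Prior employment history is set before the programme has any effect — it is not caused by the programme — and it independently drives the outcome. That makes it a confounder, so the causal comparison is within prior employment history levels.
Standardising the apprenticeship track to the population prior employment history mix: 0.356·226/387 + 0.644·11/63 = 0.320.

0.32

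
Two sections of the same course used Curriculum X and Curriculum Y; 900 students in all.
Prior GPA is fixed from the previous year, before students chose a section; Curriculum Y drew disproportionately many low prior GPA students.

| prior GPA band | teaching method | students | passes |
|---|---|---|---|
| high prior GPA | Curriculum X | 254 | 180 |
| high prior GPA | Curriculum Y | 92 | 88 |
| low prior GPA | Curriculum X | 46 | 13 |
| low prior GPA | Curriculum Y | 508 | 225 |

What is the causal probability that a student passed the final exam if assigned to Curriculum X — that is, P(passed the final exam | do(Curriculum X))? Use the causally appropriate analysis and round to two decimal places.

0.45

Prior GPA band satisfies the back-door criterion: it is not a descendant of the teaching method, and it blocks the spurious path from teaching method to outcome. Adjusting for it (i.e., using the within-prior GPA band rates) gives the causal effect.
Standardising Curriculum X to the population prior GPA band mix: 0.384·180/254 + 0.616·13/46 = 0.446.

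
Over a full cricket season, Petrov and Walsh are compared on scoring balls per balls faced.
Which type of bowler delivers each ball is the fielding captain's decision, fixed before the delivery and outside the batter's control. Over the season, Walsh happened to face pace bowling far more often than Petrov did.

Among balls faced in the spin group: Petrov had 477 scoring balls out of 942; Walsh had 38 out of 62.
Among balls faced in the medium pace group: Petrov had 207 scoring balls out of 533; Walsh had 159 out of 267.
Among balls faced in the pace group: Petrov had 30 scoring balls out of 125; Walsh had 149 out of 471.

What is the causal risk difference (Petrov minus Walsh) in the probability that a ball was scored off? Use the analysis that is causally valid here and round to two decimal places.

Bowling type differs across players for reasons unrelated to any effect of the player itself, and it separately predicts the outcome — a classic confounder. We must compare within bowling type levels.
Adjusting over the population distribution of bowling type: 0.418·(0.506−0.613) + 0.333·(0.388−0.596) + 0.248·(0.240−0.316) = -0.133.

-0.13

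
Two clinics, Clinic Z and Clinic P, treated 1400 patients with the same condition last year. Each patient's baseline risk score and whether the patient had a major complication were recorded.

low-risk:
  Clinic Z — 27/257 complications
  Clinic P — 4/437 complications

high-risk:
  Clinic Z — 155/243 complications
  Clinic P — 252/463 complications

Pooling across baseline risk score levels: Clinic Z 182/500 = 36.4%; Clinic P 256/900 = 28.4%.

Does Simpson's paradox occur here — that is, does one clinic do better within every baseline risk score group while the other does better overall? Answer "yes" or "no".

Within each baseline risk score level (low-risk 10.5% vs 0.9%; high-risk 63.8% vs 54.4%), Clinic P has the lower rate every time. Pooled: 36.4% vs 28.4% — Clinic P has the lower rate overall. They agree.

no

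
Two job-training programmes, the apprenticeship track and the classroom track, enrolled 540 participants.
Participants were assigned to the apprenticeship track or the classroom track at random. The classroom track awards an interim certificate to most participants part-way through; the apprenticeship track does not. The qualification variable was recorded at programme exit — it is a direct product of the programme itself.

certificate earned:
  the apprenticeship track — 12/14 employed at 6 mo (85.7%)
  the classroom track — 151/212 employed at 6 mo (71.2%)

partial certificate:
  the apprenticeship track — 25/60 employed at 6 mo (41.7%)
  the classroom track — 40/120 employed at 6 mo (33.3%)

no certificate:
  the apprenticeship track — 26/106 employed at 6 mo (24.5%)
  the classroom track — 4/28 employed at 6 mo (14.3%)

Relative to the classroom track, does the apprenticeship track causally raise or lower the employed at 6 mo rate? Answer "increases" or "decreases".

The qualification attained during the programme-specific comparison favours the apprenticeship track throughout, but the pooled figures favour the classroom track. The question is whether to condition on qualification attained during the programme.
Qualification attained during the programme here is a post-treatment variable shaped by the programme; conditioning on it would introduce bias rather than remove it. The overall comparison is the causal one.
Pooled: the apprenticeship track 35.0% vs the classroom track 54.2%; the classroom track is higher overall.

decreases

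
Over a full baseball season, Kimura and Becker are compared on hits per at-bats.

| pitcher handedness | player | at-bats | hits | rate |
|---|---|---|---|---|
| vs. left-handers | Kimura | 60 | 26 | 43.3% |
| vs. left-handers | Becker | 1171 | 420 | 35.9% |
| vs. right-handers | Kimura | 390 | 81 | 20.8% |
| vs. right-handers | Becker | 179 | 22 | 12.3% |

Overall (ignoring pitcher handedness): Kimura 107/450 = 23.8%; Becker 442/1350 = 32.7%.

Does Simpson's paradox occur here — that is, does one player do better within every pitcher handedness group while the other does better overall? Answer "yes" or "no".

Within each pitcher handedness level (vs. left-handers 43.3% vs 35.9%; vs. right-handers 20.8% vs 12.3%), Kimura has the higher rate every time. Pooled: 23.8% vs 32.7% — Becker has the higher rate overall. The two comparisons disagree.

yes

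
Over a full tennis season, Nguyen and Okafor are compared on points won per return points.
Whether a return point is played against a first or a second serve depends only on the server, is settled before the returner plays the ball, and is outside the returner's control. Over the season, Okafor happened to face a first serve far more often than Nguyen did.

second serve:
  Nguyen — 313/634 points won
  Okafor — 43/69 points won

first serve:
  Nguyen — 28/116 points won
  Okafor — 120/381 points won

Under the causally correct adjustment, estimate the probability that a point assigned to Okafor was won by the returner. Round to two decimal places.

Since serve type is a pre-existing factor (not a product of the player) and it affects the outcome on its own, it is a confounder. The stratified rates, not the pooled rate, identify the causal effect.
Standardising Okafor to the population serve type mix: 0.586·43/69 + 0.414·120/381 = 0.496.

0.50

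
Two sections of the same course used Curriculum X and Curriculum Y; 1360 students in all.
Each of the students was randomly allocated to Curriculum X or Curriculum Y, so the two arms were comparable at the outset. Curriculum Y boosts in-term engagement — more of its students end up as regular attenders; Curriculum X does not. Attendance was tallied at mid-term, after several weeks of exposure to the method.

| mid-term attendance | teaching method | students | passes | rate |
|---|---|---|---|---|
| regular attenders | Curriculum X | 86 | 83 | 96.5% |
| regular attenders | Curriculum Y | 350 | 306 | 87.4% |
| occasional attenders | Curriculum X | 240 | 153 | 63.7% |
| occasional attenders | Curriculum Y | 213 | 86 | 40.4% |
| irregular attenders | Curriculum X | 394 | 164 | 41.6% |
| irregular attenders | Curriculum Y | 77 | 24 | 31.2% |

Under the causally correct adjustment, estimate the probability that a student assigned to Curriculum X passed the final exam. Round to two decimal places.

Within every mid-term attendance level Curriculum X has the higher rate, yet pooled Curriculum Y does — Simpson's reversal.
Stratifying would compare teaching methods among students the teaching methods themselves sorted into mid-term attendance groups — a form of selection on an intermediate. The unconditioned pooled rates give the total causal effect.
So P(outcome | do(Curriculum X)) is just the pooled rate for Curriculum X: 400/720 = 0.556.

0.56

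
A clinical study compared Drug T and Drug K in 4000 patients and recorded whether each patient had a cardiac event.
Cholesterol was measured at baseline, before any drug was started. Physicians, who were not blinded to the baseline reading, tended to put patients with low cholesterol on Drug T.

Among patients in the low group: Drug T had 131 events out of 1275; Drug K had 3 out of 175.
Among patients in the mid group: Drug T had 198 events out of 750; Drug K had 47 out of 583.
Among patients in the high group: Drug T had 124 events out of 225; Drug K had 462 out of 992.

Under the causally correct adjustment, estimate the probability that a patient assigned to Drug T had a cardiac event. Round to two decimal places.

0.29

Within every cholesterol level Drug K has the lower rate, yet pooled Drug T does — Simpson's reversal.
Cholesterol is set before the drug has any effect — it is not caused by the drug — and it independently drives the outcome. That makes it a confounder, so the causal comparison is within cholesterol levels.
Standardising Drug T to the population cholesterol mix: 0.362·131/1275 + 0.333·198/750 + 0.304·124/225 = 0.293.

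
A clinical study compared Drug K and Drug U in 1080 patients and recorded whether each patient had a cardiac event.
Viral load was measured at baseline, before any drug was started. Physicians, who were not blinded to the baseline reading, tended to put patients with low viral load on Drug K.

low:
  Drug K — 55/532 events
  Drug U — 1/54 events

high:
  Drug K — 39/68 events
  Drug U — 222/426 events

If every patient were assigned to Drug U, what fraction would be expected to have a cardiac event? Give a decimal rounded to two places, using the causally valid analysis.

Drug U is lower inside every viral load stratum but Drug K is lower in aggregate. Whether to stratify depends on how viral load relates to the drug.
Viral load satisfies the back-door criterion: it is not a descendant of the drug, and it blocks the spurious path from drug to outcome. Adjusting for it (i.e., using the within-viral load rates) gives the causal effect.
Standardising Drug U to the population viral load mix: 0.543·1/54 + 0.457·222/426 = 0.248.

0.25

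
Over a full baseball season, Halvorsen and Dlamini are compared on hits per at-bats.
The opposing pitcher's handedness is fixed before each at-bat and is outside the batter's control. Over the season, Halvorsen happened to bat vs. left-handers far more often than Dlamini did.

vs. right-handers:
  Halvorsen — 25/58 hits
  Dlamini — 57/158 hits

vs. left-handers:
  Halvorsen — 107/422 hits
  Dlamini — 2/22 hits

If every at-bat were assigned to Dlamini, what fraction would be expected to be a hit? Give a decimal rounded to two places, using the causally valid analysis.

0.18

Pitcher handedness is set before the player has any effect — it is not caused by the player — and it independently drives the outcome. That makes it a confounder, so the causal comparison is within pitcher handedness levels.
Standardising Dlamini to the population pitcher handedness mix: 0.327·57/158 + 0.673·2/22 = 0.179.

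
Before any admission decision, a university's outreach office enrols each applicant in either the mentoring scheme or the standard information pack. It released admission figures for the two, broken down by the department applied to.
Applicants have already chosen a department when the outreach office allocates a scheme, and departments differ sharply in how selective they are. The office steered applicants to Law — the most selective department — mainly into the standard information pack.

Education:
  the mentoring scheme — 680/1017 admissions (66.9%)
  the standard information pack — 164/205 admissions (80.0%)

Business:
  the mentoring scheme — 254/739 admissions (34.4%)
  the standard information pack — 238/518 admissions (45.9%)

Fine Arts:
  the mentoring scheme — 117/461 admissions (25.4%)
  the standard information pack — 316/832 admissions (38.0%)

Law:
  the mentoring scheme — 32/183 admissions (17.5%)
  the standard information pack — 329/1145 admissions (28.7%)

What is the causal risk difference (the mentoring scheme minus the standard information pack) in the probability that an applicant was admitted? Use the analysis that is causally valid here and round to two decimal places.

-0.12

The department-specific comparison favours the standard information pack throughout, but the pooled figures favour the mentoring scheme. The question is whether to condition on department.
Since department is a pre-existing factor (not a product of the outreach scheme) and it affects the outcome on its own, it is a confounder. The stratified rates, not the pooled rate, identify the causal effect.
Adjusting over the population distribution of department: 0.240·(0.669−0.800) + 0.246·(0.344−0.459) + 0.254·(0.254−0.380) + 0.260·(0.175−0.287) = -0.121.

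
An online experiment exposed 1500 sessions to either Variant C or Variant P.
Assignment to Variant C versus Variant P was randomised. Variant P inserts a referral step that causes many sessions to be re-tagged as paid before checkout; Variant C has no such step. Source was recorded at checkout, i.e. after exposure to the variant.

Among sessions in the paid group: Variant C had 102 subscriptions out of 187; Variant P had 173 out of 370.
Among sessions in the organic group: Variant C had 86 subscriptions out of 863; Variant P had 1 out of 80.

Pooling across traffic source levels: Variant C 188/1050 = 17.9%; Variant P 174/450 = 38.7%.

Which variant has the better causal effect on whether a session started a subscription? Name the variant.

Within every traffic source level Variant C has the higher rate, yet pooled Variant P does — Simpson's reversal.
Traffic source is downstream of the variant. One should not condition on a consequence of treatment, so the overall rates are the right comparison.
Pooled: Variant C 17.9% vs Variant P 38.7%; Variant P is higher overall.

Variant P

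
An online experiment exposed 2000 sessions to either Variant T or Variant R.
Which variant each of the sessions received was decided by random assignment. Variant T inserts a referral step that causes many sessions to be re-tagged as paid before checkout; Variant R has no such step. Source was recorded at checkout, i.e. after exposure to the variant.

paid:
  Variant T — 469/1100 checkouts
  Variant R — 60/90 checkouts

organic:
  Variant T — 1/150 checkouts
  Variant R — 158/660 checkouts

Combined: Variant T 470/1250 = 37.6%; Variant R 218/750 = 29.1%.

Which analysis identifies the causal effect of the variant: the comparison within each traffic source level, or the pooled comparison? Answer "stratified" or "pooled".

pooled

Traffic source is downstream of the variant. One should not condition on a consequence of treatment, so the overall rates are the right comparison.
Pooled: Variant T 37.6% vs Variant R 29.1%; Variant T is higher overall.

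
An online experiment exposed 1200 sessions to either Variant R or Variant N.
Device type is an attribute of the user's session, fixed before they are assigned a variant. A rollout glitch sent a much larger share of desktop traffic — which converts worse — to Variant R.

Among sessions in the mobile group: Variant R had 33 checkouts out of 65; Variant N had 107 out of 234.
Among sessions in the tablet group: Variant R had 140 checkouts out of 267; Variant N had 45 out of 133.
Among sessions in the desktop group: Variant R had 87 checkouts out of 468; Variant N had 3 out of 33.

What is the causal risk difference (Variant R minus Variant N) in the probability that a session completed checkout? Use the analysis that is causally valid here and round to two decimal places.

Nothing the variant does changes device type; the imbalance is an allocation artefact. With device type also predicting the outcome, the pooled figure is confounded, and the within-stratum comparison is the causal one.
Adjusting over the population distribution of device type: 0.249·(0.508−0.457) + 0.333·(0.524−0.338) + 0.417·(0.186−0.091) = +0.114.

+0.11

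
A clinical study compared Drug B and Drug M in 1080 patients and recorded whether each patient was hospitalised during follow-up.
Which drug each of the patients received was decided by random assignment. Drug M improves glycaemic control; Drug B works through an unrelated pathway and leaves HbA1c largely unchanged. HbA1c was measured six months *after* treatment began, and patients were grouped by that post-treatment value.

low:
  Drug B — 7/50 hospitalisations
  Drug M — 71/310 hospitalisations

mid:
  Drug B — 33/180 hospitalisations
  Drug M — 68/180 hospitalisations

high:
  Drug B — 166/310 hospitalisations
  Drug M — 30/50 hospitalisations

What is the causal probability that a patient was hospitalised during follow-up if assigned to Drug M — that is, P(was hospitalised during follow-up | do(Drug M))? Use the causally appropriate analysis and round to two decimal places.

The HbA1c-specific comparison favours Drug B throughout, but the pooled figures favour Drug M. The question is whether to condition on HbA1c.
HbA1c is downstream of the drug. One should not condition on a consequence of treatment, so the overall rates are the right comparison.
So P(outcome | do(Drug M)) is just the pooled rate for Drug M: 169/540 = 0.313.

0.31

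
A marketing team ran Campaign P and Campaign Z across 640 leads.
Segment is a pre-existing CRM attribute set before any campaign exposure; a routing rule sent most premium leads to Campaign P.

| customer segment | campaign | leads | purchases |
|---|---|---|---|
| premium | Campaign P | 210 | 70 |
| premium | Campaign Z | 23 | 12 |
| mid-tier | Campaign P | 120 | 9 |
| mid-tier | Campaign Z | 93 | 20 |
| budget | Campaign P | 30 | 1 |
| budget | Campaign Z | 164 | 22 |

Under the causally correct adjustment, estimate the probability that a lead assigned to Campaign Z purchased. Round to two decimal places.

0.30

The customer segment-specific comparison favours Campaign Z throughout, but the pooled figures favour Campaign P. The question is whether to condition on customer segment.
Customer segment is set before the campaign has any effect — it is not caused by the campaign — and it independently drives the outcome. That makes it a confounder, so the causal comparison is within customer segment levels.
Standardising Campaign Z to the population customer segment mix: 0.364·12/23 + 0.333·20/93 + 0.303·22/164 = 0.302.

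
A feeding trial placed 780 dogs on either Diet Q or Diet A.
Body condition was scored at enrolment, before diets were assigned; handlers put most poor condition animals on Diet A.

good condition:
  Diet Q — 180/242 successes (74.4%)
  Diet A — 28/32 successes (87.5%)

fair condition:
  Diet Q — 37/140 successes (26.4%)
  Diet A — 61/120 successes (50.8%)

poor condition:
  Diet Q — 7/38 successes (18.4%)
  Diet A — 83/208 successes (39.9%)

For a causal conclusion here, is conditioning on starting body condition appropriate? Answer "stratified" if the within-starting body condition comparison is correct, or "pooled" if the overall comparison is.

Diet A is higher inside every starting body condition stratum but Diet Q is higher in aggregate. Whether to stratify depends on how starting body condition relates to the diet.
Here starting body condition is a common cause — it drives both which diet a case falls under and the outcome. The crude comparison mixes populations; the stratum-specific rates are the causally relevant ones.
Within each level — good condition: 74.4% vs 87.5%; fair condition: 26.4% vs 50.8%; poor condition: 18.4% vs 39.9% — Diet A is higher every time.

stratified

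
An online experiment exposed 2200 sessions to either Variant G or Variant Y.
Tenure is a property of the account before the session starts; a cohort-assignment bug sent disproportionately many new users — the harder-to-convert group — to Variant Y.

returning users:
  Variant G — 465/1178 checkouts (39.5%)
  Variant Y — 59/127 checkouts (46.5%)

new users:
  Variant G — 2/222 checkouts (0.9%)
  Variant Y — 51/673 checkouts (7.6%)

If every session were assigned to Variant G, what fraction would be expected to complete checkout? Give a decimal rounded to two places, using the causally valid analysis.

Here user tenure is a common cause — it drives both which variant a case falls under and the outcome. The crude comparison mixes populations; the stratum-specific rates are the causally relevant ones.
Standardising Variant G to the population user tenure mix: 0.593·465/1178 + 0.407·2/222 = 0.238.

0.24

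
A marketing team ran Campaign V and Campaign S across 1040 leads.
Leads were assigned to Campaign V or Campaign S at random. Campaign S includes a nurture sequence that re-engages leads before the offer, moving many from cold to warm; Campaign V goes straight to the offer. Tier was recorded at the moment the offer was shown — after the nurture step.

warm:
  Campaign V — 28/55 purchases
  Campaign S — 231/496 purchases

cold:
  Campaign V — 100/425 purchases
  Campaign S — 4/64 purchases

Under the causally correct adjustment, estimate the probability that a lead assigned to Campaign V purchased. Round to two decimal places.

0.27

The engagement tier-specific comparison favours Campaign V throughout, but the pooled figures favour Campaign S. The question is whether to condition on engagement tier.
Engagement tier is downstream of the campaign. One should not condition on a consequence of treatment, so the overall rates are the right comparison.
So P(outcome | do(Campaign V)) is just the pooled rate for Campaign V: 128/480 = 0.267.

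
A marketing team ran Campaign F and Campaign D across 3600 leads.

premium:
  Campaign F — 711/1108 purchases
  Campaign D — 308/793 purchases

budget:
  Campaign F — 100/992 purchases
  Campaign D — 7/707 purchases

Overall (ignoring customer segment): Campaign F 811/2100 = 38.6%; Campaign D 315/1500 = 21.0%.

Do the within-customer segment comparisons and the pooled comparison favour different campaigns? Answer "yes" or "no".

Within each customer segment level (premium 64.2% vs 38.8%; budget 10.1% vs 1.0%), Campaign F has the higher rate every time. Pooled: 38.6% vs 21.0% — Campaign F has the higher rate overall. They agree.

no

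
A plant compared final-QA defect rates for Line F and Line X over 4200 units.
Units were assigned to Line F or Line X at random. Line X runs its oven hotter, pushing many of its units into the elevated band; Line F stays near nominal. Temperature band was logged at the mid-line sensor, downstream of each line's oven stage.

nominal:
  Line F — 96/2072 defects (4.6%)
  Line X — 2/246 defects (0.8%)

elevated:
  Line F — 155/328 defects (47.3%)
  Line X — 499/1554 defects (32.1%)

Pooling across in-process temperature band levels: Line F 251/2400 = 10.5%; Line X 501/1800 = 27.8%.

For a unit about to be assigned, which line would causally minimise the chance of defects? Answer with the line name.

Line F

Line X is lower inside every in-process temperature band stratum but Line F is lower in aggregate. Whether to stratify depends on how in-process temperature band relates to the line.
In-process temperature band here is a post-treatment variable shaped by the line; conditioning on it would introduce bias rather than remove it. The overall comparison is the causal one.
Pooled: Line F 10.5% vs Line X 27.8%; Line F is lower overall.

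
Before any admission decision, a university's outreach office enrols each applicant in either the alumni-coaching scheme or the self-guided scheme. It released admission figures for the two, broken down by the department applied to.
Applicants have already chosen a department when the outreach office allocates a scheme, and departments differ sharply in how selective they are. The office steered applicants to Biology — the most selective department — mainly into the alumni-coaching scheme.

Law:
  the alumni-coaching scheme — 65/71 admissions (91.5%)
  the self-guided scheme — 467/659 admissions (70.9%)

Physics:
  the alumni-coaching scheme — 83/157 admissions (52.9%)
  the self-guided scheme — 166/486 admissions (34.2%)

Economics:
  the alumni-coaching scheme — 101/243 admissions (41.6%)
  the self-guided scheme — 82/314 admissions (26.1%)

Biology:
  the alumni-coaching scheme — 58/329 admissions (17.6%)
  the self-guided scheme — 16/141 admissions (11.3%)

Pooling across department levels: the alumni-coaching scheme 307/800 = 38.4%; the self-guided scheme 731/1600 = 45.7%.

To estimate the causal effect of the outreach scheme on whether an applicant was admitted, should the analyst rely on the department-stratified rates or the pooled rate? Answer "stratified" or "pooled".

stratified

The imbalance in department arose from how applicants were allocated, not from anything the outreach scheme did; and department independently affects the outcome. The pooled gap is confounded — condition on department.
Within each level — Law: 91.5% vs 70.9%; Physics: 52.9% vs 34.2%; Economics: 41.6% vs 26.1%; Biology: 17.6% vs 11.3% — the alumni-coaching scheme is higher every time.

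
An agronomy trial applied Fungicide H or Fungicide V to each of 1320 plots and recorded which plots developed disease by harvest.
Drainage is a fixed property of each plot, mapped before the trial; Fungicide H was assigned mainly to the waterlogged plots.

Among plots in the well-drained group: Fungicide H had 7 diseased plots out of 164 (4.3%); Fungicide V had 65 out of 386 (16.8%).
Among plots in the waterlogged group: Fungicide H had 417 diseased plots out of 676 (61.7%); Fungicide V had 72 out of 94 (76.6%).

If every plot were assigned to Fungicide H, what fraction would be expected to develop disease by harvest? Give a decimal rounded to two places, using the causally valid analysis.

0.38

The field drainage-specific comparison favours Fungicide H throughout, but the pooled figures favour Fungicide V. The question is whether to condition on field drainage.
Field drainage satisfies the back-door criterion: it is not a descendant of the fungicide, and it blocks the spurious path from fungicide to outcome. Adjusting for it (i.e., using the within-field drainage rates) gives the causal effect.
Standardising Fungicide H to the population field drainage mix: 0.417·7/164 + 0.583·417/676 = 0.378.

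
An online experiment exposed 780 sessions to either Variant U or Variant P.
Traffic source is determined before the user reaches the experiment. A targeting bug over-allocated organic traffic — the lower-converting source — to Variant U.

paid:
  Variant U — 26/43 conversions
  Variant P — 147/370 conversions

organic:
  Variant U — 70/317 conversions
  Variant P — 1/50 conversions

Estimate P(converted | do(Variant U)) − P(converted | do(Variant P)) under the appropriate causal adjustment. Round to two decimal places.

The imbalance in traffic source arose from how sessions were allocated, not from anything the variant did; and traffic source independently affects the outcome. The pooled gap is confounded — condition on traffic source.
Adjusting over the population distribution of traffic source: 0.529·(0.605−0.397) + 0.471·(0.221−0.020) = +0.204.

+0.20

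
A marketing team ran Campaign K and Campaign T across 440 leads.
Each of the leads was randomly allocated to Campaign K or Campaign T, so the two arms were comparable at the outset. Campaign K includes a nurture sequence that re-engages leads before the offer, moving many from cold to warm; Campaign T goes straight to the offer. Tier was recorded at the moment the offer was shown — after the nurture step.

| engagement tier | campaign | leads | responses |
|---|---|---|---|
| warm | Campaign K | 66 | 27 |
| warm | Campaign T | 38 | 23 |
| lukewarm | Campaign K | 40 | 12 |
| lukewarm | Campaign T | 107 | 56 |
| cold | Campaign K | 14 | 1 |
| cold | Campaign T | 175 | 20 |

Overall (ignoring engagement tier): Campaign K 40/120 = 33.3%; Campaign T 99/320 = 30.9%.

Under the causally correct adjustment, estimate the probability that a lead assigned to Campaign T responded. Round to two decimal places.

0.31

Engagement tier is downstream of the campaign. One should not condition on a consequence of treatment, so the overall rates are the right comparison.
So P(outcome | do(Campaign T)) is just the pooled rate for Campaign T: 99/320 = 0.309.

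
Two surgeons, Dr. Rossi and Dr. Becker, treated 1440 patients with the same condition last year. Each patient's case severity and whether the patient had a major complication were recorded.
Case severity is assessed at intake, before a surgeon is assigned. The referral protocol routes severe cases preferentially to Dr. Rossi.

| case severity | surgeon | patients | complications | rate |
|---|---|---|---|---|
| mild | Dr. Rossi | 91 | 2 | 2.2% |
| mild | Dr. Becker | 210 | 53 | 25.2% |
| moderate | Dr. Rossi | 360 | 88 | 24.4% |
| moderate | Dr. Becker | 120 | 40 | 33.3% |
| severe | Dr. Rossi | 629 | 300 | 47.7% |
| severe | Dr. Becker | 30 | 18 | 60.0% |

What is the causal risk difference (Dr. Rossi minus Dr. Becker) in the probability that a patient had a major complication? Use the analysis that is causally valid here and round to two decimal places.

-0.13

The stratified and pooled comparisons disagree (Dr. Rossi wins within each case severity; Dr. Becker wins overall), so the answer turns on the causal role of case severity.
Here case severity is a common cause — it drives both which surgeon a case falls under and the outcome. The crude comparison mixes populations; the stratum-specific rates are the causally relevant ones.
Adjusting over the population distribution of case severity: 0.209·(0.022−0.252) + 0.333·(0.244−0.333) + 0.458·(0.477−0.600) = -0.134.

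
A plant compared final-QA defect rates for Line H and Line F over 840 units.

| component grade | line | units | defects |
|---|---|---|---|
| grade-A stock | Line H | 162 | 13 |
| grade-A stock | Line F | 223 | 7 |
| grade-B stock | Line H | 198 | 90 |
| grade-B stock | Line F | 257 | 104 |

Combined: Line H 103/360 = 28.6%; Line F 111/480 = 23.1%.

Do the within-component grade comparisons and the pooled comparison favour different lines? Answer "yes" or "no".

Within each component grade level (grade-A stock 8.0% vs 3.1%; grade-B stock 45.5% vs 40.5%), Line F has the lower rate every time. Pooled: 28.6% vs 23.1% — Line F has the lower rate overall. They agree.

no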